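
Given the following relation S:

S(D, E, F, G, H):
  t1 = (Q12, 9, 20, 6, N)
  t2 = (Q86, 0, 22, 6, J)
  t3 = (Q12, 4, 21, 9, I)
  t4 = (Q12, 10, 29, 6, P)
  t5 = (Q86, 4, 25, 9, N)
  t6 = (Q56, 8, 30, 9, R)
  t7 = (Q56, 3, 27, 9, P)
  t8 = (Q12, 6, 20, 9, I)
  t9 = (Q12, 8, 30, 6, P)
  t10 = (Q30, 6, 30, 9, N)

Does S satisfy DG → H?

No

(D=Q12, G=6): rows 1, 4, 9 → H takes values {N, P} — violation
(D=Q86, G=6): row 2 → H = J ✓
(D=Q12, G=9): rows 3, 8 → H = I, I ✓
(D=Q86, G=9): row 5 → H = N ✓
(D=Q56, G=9): rows 6, 7 → H takes values {R, P} — violation
(D=Q30, G=9): row 10 → H = N ✓
Two rows agree on DG but differ on H, so DG → H does not hold.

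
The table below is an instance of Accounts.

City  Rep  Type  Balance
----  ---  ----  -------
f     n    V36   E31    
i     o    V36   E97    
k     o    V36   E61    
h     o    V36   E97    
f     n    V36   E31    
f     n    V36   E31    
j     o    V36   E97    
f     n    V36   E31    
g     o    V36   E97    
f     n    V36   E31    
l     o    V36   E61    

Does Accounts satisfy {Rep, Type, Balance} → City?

No

(Rep=n, Type=V36, Balance=E31): 5 rows → City = f, f, f, f, f ✓
(Rep=o, Type=V36, Balance=E97): 4 rows → City takes values {i, h, j, g} — violation
(Rep=o, Type=V36, Balance=E61): 2 rows → City takes values {k, l} — violation
Two rows agree on {Rep, Type, Balance} but differ on City, so {Rep, Type, Balance} → City does not hold.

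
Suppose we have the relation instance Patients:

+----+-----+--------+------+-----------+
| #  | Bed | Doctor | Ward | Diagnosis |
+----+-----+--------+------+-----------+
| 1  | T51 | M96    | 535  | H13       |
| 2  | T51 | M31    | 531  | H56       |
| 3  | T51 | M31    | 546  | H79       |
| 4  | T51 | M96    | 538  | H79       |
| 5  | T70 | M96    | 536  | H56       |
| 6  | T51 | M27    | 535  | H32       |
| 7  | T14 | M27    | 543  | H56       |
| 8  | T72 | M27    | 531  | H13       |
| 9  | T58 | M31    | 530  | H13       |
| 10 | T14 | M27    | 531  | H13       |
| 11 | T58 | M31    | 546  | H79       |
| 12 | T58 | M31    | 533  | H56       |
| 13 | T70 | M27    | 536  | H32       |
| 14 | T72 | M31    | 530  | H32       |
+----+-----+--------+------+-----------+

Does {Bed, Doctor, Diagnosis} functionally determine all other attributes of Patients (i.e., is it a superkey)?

All 14 rows have distinct {Bed, Doctor, Diagnosis} values, so {Bed, Doctor, Diagnosis} → (all attributes) holds and {Bed, Doctor, Diagnosis} is a superkey.

Yes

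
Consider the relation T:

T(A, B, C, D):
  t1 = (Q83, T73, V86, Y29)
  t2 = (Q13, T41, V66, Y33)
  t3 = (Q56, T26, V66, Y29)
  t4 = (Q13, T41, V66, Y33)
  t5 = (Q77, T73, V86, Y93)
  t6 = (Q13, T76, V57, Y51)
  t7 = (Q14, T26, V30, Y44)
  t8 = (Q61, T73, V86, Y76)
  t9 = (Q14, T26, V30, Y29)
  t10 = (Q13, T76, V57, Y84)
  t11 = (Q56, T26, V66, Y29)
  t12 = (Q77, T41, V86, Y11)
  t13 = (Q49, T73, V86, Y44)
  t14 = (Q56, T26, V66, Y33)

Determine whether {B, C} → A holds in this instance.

(B=T73, C=V86): rows 1, 5, 8, 13 → A takes values {Q83, Q77, Q61, Q49} — violation
(B=T41, C=V66): rows 2, 4 → A = Q13, Q13 ✓
(B=T26, C=V66): rows 3, 11, 14 → A = Q56, Q56, Q56 ✓
(B=T76, C=V57): rows 6, 10 → A = Q13, Q13 ✓
(B=T26, C=V30): rows 7, 9 → A = Q14, Q14 ✓
(B=T41, C=V86): row 12 → A = Q77 ✓
Two rows agree on {B, C} but differ on A, so {B, C} → A does not hold.

No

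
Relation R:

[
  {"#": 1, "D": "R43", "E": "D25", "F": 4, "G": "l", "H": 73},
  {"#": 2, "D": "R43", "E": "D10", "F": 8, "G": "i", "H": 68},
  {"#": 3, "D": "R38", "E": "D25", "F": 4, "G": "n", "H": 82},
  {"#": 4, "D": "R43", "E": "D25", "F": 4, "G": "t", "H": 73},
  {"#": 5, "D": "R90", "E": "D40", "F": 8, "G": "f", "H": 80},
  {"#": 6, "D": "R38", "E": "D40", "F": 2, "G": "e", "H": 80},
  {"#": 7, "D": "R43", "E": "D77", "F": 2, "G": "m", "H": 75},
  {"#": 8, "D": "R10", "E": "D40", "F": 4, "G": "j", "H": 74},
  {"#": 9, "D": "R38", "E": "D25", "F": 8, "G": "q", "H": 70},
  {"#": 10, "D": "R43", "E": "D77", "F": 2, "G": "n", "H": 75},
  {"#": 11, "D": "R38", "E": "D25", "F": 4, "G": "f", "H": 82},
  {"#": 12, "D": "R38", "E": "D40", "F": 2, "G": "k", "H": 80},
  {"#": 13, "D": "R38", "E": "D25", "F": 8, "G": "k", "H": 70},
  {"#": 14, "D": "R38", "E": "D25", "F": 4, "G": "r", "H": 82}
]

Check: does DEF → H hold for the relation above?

Yes

(D=R43, E=D25, F=4): rows 1, 4 → H = 73, 73 ✓
(D=R43, E=D10, F=8): row 2 → H = 68 ✓
(D=R38, E=D25, F=4): rows 3, 11, 14 → H = 82, 82, 82 ✓
(D=R90, E=D40, F=8): row 5 → H = 80 ✓
(D=R38, E=D40, F=2): rows 6, 12 → H = 80, 80 ✓
(D=R43, E=D77, F=2): rows 7, 10 → H = 75, 75 ✓
(D=R10, E=D40, F=4): row 8 → H = 74 ✓
(D=R38, E=D25, F=8): rows 9, 13 → H = 70, 70 ✓
Every DEF value is associated with a single H value, so DEF → H holds.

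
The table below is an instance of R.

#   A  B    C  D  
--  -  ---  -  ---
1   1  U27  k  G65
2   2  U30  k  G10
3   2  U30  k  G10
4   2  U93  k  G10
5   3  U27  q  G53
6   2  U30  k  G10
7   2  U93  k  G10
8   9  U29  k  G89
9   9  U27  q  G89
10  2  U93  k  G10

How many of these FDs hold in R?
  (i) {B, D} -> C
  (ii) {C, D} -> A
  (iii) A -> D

3

(i) {B, D} -> C: every LHS value maps to a single RHS value — holds.
(ii) {C, D} -> A: every LHS value maps to a single RHS value — holds.
(iii) A -> D: every LHS value maps to a single RHS value — holds.
3 of the 3 dependencies hold.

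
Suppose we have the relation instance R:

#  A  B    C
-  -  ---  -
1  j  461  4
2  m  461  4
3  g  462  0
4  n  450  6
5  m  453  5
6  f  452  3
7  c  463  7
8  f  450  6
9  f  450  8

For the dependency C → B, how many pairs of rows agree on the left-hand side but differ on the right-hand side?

C=4: all 2 rows agree on B — 0 pairs.
C=6: all 2 rows agree on B — 0 pairs.

0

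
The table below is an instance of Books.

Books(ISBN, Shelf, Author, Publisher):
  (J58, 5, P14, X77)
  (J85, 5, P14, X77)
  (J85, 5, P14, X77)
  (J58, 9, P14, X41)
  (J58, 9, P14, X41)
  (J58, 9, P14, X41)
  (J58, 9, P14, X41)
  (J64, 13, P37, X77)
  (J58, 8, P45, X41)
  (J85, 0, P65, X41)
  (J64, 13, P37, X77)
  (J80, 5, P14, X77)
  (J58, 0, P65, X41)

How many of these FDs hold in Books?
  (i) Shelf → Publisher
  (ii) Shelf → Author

2

(i) Shelf → Publisher: every LHS value maps to a single RHS value — holds.
(ii) Shelf → Author: every LHS value maps to a single RHS value — holds.
2 of the 2 dependencies hold.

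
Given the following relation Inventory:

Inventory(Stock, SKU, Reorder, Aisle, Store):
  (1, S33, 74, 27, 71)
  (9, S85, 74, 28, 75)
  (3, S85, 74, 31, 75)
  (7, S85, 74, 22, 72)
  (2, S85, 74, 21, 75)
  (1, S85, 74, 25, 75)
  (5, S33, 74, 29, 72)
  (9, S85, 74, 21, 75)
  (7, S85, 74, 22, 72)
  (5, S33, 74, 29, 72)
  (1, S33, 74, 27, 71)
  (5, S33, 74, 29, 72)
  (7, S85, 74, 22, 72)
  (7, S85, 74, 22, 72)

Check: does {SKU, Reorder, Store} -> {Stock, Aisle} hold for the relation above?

(SKU=S33, Reorder=74, Store=71): 2 rows → {Stock,Aisle} = (1, 27), (1, 27) ✓
(SKU=S85, Reorder=74, Store=75): 5 rows → {Stock,Aisle} takes values {(9, 28), (3, 31), (2, 21), (1, 25), (9, 21)} — violation
(SKU=S85, Reorder=74, Store=72): 4 rows → {Stock,Aisle} = (7, 22), (7, 22), (7, 22), (7, 22) ✓
(SKU=S33, Reorder=74, Store=72): 3 rows → {Stock,Aisle} = (5, 29), (5, 29), (5, 29) ✓
Two rows agree on {SKU, Reorder, Store} but differ on {Stock, Aisle}, so {SKU, Reorder, Store} -> {Stock, Aisle} does not hold.

No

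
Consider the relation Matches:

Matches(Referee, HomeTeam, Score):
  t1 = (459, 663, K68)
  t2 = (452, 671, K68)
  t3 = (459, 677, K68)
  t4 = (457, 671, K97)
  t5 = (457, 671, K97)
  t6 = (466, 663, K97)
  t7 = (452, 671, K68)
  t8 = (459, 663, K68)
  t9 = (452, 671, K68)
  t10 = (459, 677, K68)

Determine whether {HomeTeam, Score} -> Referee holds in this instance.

(HomeTeam=663, Score=K68): rows 1, 8 → Referee = 459, 459 ✓
(HomeTeam=671, Score=K68): rows 2, 7, 9 → Referee = 452, 452, 452 ✓
(HomeTeam=677, Score=K68): rows 3, 10 → Referee = 459, 459 ✓
(HomeTeam=671, Score=K97): rows 4, 5 → Referee = 457, 457 ✓
(HomeTeam=663, Score=K97): row 6 → Referee = 466 ✓
Every {HomeTeam, Score} value is associated with a single Referee value, so {HomeTeam, Score} -> Referee holds.

Yes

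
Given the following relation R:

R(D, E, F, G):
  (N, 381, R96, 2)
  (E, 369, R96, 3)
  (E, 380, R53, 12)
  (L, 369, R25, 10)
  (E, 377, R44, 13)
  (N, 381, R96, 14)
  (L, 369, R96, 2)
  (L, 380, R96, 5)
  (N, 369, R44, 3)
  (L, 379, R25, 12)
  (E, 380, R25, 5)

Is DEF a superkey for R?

No

Two distinct rows share (D=N, E=381, F=R96), so DEF does not determine every attribute — not a superkey.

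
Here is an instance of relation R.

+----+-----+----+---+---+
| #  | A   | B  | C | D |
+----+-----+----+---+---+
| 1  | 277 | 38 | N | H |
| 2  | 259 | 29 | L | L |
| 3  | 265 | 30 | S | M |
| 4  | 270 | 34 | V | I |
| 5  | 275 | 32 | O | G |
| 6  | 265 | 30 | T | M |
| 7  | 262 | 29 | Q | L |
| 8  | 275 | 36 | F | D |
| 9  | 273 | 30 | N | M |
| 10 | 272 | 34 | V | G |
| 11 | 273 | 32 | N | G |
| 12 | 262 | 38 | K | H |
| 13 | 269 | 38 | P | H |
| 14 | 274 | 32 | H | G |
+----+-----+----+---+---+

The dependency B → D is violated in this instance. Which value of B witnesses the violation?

34

B=38: rows 1, 12, 13 → D = H, H, H ✓
B=29: rows 2, 7 → D = L, L ✓
B=30: rows 3, 6, 9 → D = M, M, M ✓
B=34: rows 4, 10 → D takes values {I, G} — violation
B=32: rows 5, 11, 14 → D = G, G, G ✓
B=36: row 8 → D = D ✓
The only B value with inconsistent D is B=34.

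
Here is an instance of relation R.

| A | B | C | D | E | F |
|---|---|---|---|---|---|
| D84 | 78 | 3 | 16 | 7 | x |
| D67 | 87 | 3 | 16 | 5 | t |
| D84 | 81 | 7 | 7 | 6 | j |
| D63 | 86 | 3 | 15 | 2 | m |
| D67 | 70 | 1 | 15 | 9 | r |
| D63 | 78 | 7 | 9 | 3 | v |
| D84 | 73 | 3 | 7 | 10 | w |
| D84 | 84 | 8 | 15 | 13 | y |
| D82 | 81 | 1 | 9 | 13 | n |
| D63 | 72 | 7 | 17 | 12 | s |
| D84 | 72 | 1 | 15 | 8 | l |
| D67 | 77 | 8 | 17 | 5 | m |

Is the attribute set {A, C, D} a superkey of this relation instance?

Yes

All 12 rows have distinct {A, C, D} values, so {A, C, D} → (all attributes) holds and {A, C, D} is a superkey.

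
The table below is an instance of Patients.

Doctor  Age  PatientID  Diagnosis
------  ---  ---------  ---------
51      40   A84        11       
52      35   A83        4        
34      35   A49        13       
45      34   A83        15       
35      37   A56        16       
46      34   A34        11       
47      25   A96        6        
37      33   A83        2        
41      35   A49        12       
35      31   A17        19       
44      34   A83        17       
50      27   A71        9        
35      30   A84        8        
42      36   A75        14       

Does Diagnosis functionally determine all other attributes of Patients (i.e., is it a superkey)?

Two distinct rows share Diagnosis=11, so Diagnosis does not determine every attribute — not a superkey.

No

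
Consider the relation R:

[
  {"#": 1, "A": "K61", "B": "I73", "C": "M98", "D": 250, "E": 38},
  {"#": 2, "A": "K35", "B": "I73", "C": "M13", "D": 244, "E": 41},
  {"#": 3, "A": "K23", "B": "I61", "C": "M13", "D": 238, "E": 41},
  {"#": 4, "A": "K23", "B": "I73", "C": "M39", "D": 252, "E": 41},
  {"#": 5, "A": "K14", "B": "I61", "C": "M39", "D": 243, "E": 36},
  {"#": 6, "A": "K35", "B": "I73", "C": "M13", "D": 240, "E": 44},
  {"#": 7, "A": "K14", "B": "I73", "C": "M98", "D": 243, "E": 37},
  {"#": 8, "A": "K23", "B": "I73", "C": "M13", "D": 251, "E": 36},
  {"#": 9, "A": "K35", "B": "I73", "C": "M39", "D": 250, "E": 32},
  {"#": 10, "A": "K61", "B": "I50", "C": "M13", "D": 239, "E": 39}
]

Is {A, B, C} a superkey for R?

No

Rows 2 and 6 have the same {A, B, C} value (A=K35, B=I73, C=M13) but are distinct tuples, so {A, B, C} does not determine every attribute — not a superkey.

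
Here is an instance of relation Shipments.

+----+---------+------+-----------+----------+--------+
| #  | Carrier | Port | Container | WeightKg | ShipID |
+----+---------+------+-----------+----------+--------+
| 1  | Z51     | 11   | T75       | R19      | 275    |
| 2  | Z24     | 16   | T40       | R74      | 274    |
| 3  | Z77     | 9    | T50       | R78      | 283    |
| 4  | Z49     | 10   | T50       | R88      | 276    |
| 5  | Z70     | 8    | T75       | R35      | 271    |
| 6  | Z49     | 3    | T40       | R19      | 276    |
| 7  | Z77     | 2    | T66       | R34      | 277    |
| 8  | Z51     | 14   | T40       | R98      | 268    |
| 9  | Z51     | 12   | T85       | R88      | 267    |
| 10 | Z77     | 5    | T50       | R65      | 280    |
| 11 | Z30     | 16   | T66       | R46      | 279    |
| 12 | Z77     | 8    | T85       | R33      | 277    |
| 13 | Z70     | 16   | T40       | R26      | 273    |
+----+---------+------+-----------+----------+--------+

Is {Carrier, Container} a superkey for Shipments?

No

Rows 3 and 10 have the same {Carrier, Container} value (Carrier=Z77, Container=T50) but are distinct tuples, so {Carrier, Container} does not determine every attribute — not a superkey.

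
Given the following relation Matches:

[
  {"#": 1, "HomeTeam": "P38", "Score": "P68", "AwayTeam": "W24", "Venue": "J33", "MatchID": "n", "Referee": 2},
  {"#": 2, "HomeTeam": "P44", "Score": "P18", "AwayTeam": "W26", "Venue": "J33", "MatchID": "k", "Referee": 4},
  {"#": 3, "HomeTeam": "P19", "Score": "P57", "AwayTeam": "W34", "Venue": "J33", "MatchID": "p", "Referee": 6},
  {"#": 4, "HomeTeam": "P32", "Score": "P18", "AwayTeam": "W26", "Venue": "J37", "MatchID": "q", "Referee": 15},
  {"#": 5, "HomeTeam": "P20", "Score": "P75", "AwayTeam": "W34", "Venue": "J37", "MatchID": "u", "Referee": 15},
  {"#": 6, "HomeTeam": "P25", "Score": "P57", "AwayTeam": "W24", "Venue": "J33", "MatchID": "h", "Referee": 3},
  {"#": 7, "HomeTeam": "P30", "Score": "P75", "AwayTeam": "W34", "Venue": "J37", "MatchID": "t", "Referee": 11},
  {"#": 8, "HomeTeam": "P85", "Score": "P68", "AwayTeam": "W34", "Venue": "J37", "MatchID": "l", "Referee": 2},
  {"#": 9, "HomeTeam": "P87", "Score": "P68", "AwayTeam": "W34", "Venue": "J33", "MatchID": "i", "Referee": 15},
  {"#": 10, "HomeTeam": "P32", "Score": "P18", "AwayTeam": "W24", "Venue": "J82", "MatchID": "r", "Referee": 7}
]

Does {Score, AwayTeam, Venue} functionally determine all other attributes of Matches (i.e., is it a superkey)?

No

Rows 5 and 7 have the same {Score, AwayTeam, Venue} value (Score=P75, AwayTeam=W34, Venue=J37) but are distinct tuples, so {Score, AwayTeam, Venue} does not determine every attribute — not a superkey.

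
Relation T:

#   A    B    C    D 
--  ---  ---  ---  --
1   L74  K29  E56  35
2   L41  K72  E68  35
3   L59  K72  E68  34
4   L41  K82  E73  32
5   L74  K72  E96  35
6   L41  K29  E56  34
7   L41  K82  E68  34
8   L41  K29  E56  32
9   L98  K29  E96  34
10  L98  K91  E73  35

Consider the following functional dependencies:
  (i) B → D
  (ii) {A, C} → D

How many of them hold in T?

(i) B → D: B=K29: rows 1, 6, 8, 9 → D takes values {35, 34, 32} — violation; B=K72: rows 2, 3, 5 → D takes values {35, 34} — violation; B=K82: rows 4, 7 → D takes values {32, 34} — violation — fails.
(ii) {A, C} → D: (A=L41, C=E68): rows 2, 7 → D takes values {35, 34} — violation; (A=L41, C=E56): rows 6, 8 → D takes values {34, 32} — violation — fails.
None of the 2 dependencies hold.

0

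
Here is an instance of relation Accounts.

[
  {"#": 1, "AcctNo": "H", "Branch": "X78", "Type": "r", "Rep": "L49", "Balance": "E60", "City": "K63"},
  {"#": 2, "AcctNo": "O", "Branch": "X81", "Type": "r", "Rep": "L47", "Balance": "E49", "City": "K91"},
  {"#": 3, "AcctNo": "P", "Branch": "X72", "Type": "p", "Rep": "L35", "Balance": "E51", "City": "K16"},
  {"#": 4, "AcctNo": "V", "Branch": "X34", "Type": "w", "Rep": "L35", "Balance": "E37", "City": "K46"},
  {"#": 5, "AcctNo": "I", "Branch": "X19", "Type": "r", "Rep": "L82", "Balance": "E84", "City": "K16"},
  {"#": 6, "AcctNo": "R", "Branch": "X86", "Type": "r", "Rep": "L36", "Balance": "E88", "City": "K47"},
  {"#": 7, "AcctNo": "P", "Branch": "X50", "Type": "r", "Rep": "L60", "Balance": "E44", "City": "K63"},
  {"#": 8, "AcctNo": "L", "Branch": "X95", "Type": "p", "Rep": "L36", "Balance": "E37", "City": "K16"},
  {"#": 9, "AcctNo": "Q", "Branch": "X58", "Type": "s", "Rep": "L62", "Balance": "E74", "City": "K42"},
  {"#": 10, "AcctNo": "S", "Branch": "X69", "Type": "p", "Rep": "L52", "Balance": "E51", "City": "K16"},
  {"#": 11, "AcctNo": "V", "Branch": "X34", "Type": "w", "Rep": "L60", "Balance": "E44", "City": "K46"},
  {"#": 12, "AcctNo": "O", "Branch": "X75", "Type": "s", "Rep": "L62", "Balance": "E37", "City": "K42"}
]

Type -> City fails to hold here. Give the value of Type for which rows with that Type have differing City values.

r

Type=r: rows 1, 2, 5, 6, 7 → City takes values {K63, K91, K16, K47} — violation
Type=p: rows 3, 8, 10 → City = K16, K16, K16 ✓
Type=w: rows 4, 11 → City = K46, K46 ✓
Type=s: rows 9, 12 → City = K42, K42 ✓
The only Type value with inconsistent City is Type=r.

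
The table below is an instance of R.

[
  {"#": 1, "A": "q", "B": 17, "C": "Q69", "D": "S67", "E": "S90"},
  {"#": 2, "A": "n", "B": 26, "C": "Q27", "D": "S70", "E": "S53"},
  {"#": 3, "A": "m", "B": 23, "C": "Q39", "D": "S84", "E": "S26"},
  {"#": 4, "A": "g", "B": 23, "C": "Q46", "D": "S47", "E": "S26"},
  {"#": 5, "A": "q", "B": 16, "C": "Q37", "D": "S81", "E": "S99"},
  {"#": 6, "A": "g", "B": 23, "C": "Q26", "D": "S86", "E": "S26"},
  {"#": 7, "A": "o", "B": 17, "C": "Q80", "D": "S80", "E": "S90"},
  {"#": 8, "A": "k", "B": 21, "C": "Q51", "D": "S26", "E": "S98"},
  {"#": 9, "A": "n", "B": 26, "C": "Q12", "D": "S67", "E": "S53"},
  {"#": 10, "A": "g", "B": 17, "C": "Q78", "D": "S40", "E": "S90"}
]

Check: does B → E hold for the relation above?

B=17: rows 1, 7, 10 → E = S90, S90, S90 ✓
B=26: rows 2, 9 → E = S53, S53 ✓
B=23: rows 3, 4, 6 → E = S26, S26, S26 ✓
B=16: row 5 → E = S99 ✓
B=21: row 8 → E = S98 ✓
Every B value is associated with a single E value, so B → E holds.

Yes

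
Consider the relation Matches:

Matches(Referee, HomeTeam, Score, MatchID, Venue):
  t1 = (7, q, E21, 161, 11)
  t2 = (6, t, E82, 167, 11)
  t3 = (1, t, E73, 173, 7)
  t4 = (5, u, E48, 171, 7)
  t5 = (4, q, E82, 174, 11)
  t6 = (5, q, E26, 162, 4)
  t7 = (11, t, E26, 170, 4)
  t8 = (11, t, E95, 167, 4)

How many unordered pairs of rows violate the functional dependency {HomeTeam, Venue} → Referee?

(HomeTeam=q, Venue=11): violating pairs (1,5) — 1 pair.
(HomeTeam=t, Venue=4): all 2 rows agree on Referee — 0 pairs.

1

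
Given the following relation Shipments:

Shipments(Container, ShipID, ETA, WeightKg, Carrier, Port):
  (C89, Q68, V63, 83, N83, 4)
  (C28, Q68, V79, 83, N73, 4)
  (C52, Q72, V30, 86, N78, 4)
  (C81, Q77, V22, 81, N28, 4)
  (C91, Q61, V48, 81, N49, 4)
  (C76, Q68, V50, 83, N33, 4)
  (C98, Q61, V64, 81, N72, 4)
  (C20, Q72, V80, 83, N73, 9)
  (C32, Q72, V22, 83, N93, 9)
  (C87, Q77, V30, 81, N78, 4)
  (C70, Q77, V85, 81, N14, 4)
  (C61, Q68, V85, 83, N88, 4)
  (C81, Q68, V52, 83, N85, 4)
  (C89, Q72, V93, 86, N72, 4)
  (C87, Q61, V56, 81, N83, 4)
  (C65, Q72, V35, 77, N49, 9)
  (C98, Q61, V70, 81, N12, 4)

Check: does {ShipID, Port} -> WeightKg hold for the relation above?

No

(ShipID=Q68, Port=4): 5 rows → WeightKg = 83, 83, 83, 83, 83 ✓
(ShipID=Q72, Port=4): 2 rows → WeightKg = 86, 86 ✓
(ShipID=Q77, Port=4): 3 rows → WeightKg = 81, 81, 81 ✓
(ShipID=Q61, Port=4): 4 rows → WeightKg = 81, 81, 81, 81 ✓
(ShipID=Q72, Port=9): 3 rows → WeightKg takes values {83, 77} — violation
Two rows agree on {ShipID, Port} but differ on WeightKg, so {ShipID, Port} -> WeightKg does not hold.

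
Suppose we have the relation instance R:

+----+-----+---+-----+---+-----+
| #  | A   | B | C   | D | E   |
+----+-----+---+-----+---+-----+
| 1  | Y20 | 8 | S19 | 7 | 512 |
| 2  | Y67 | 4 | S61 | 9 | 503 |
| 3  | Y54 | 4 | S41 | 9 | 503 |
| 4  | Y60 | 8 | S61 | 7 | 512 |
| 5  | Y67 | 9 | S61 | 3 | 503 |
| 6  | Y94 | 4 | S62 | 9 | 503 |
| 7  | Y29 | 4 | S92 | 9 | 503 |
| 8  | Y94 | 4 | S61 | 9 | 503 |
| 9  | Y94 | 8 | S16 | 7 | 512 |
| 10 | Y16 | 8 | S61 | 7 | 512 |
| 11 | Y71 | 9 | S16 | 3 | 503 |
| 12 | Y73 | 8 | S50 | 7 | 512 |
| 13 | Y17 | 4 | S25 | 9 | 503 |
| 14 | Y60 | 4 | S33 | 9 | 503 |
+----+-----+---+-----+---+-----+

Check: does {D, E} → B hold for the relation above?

(D=7, E=512): rows 1, 4, 9, 10, 12 → B = 8, 8, 8, 8, 8 ✓
(D=9, E=503): rows 2, 3, 6, 7, 8, 13, 14 → B = 4, 4, 4, 4, 4, 4, 4 ✓
(D=3, E=503): rows 5, 11 → B = 9, 9 ✓
Every {D, E} value is associated with a single B value, so {D, E} → B holds.

Yes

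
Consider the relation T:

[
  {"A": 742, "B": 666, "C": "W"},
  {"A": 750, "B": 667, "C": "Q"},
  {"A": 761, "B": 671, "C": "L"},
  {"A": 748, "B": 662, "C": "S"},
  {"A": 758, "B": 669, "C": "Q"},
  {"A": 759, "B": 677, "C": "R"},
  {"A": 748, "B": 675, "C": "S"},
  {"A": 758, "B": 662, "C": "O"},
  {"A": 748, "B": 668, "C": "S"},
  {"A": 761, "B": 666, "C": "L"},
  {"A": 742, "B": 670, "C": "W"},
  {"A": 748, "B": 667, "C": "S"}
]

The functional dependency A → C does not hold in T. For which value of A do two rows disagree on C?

A=742: 2 rows → C = W, W ✓
A=750: 1 row → C = Q ✓
A=761: 2 rows → C = L, L ✓
A=748: 4 rows → C = S, S, S, S ✓
A=758: 2 rows → C takes values {Q, O} — violation
A=759: 1 row → C = R ✓
The only A value with inconsistent C is A=758.

758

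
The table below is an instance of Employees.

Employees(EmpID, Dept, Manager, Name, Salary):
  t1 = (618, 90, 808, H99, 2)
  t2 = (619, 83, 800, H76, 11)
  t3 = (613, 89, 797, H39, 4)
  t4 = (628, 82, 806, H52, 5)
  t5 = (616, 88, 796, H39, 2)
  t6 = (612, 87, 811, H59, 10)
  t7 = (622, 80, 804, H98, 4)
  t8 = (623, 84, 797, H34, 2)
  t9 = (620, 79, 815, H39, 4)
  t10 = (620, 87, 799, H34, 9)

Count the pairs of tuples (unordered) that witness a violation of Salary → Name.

5

Salary=2: violating pairs (1,5), (1,8), (5,8) — 3 pairs.
Salary=4: violating pairs (3,7), (7,9) — 2 pairs.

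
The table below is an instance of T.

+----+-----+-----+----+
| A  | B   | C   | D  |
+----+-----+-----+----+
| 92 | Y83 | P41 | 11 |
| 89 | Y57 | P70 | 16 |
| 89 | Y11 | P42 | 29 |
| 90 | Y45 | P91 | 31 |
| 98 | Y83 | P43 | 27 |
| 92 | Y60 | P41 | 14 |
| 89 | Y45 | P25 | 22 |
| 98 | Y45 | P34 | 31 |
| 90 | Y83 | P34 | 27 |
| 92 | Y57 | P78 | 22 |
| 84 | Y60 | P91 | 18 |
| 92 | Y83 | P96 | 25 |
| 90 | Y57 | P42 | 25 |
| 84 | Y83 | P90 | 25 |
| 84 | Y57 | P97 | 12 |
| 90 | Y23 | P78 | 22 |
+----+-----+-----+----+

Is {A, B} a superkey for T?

No

Two distinct rows share (A=92, B=Y83), so {A, B} does not determine every attribute — not a superkey.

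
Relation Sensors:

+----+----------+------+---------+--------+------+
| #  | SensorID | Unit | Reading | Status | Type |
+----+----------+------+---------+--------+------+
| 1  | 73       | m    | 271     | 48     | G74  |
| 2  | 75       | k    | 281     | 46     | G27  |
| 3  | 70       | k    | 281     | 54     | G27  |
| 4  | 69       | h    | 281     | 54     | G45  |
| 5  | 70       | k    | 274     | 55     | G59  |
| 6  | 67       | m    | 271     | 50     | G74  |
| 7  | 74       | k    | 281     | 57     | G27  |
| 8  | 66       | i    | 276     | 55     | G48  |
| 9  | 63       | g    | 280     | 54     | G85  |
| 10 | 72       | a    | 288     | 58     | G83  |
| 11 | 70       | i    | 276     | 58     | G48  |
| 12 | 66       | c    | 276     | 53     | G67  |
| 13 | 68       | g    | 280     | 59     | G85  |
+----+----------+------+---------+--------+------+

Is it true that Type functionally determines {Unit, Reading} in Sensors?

Yes

Type=G74: rows 1, 6 → {Unit,Reading} = (m, 271), (m, 271) ✓
Type=G27: rows 2, 3, 7 → {Unit,Reading} = (k, 281), (k, 281), (k, 281) ✓
Type=G45: row 4 → {Unit,Reading} = (h, 281) ✓
Type=G59: row 5 → {Unit,Reading} = (k, 274) ✓
Type=G48: rows 8, 11 → {Unit,Reading} = (i, 276), (i, 276) ✓
Type=G85: rows 9, 13 → {Unit,Reading} = (g, 280), (g, 280) ✓
Type=G83: row 10 → {Unit,Reading} = (a, 288) ✓
Type=G67: row 12 → {Unit,Reading} = (c, 276) ✓
Every Type value is associated with a single {Unit, Reading} value, so Type → {Unit, Reading} holds.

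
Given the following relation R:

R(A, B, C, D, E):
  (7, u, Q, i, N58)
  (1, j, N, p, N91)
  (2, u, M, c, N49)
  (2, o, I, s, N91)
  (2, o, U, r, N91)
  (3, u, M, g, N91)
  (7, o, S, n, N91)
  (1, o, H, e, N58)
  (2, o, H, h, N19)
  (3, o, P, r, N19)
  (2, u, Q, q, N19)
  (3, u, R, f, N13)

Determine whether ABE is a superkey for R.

No

Two distinct rows share (A=2, B=o, E=N91), so ABE does not determine every attribute — not a superkey.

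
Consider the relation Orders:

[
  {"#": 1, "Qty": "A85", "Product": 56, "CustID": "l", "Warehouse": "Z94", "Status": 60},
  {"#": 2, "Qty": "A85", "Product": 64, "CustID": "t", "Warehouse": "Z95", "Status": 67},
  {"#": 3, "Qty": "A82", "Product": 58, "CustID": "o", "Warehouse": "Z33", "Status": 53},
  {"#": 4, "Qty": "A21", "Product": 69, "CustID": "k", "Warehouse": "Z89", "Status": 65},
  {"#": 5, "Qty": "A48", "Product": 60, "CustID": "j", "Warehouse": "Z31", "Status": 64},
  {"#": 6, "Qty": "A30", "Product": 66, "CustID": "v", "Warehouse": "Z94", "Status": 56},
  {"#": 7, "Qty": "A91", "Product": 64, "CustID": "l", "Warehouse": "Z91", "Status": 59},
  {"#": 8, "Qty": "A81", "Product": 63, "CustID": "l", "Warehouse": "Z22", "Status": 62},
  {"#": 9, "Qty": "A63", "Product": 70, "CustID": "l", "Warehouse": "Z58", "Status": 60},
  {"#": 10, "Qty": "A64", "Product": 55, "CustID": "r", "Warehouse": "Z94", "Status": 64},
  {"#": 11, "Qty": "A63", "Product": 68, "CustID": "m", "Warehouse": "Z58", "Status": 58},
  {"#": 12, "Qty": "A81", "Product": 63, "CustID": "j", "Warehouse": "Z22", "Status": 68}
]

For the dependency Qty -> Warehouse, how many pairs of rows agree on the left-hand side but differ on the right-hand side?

1

Qty=A85: violating pairs (1,2) — 1 pair.
Qty=A81: all 2 rows agree on Warehouse — 0 pairs.
Qty=A63: all 2 rows agree on Warehouse — 0 pairs.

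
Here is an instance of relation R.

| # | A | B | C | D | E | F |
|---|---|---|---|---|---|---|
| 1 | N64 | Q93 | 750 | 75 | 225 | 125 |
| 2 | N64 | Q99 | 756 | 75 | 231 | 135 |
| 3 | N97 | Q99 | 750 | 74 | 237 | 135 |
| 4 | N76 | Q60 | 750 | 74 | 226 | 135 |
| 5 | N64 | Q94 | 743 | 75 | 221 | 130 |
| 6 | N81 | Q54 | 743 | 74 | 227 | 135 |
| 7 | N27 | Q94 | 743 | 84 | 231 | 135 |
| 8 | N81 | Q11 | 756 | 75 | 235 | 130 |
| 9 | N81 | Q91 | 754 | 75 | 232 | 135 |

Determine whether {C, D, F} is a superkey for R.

No

Rows 3 and 4 have the same {C, D, F} value (C=750, D=74, F=135) but are distinct tuples, so {C, D, F} does not determine every attribute — not a superkey.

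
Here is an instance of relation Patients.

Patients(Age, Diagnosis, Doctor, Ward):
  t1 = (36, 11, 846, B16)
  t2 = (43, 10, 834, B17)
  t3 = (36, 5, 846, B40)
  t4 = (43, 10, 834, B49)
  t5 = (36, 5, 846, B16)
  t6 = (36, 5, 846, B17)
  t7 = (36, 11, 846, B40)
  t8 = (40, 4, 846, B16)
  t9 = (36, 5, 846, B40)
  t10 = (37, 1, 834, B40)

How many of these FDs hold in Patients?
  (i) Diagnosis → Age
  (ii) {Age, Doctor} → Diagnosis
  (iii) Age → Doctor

(i) Diagnosis → Age: every LHS value maps to a single RHS value — holds.
(ii) {Age, Doctor} → Diagnosis: (Age=36, Doctor=846): rows 1, 3, 5, 6, 7, 9 → Diagnosis takes values {11, 5} — violation — fails.
(iii) Age → Doctor: every LHS value maps to a single RHS value — holds.
2 of the 3 dependencies hold.

2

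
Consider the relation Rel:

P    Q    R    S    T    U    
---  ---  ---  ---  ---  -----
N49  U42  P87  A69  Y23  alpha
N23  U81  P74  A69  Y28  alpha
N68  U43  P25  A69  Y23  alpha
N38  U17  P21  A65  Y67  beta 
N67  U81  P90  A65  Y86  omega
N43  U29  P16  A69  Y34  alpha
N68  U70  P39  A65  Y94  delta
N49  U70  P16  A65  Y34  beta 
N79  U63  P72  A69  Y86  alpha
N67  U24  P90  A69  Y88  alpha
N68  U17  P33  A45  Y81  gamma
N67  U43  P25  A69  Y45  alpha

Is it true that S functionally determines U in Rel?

No

S=A69: 7 rows → U = alpha, alpha, alpha, alpha, alpha, alpha, alpha ✓
S=A65: 4 rows → U takes values {beta, omega, delta} — violation
S=A45: 1 row → U = gamma ✓
Two rows agree on S but differ on U, so S → U does not hold.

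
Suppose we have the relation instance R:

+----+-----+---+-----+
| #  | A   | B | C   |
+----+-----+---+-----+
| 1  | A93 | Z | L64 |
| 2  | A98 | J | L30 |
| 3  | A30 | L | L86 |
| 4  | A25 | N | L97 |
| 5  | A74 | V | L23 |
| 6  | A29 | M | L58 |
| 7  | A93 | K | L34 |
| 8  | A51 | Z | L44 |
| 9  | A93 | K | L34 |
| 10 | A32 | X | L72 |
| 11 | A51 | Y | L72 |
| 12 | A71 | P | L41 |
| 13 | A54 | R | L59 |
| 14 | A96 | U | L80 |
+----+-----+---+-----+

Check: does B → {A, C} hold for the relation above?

No

B=Z: rows 1, 8 → {A,C} takes values {(A93, L64), (A51, L44)} — violation
B=J: row 2 → {A,C} = (A98, L30) ✓
B=L: row 3 → {A,C} = (A30, L86) ✓
B=N: row 4 → {A,C} = (A25, L97) ✓
B=V: row 5 → {A,C} = (A74, L23) ✓
B=M: row 6 → {A,C} = (A29, L58) ✓
B=K: rows 7, 9 → {A,C} = (A93, L34), (A93, L34) ✓
B=X: row 10 → {A,C} = (A32, L72) ✓
B=Y: row 11 → {A,C} = (A51, L72) ✓
B=P: row 12 → {A,C} = (A71, L41) ✓
B=R: row 13 → {A,C} = (A54, L59) ✓
B=U: row 14 → {A,C} = (A96, L80) ✓
Two rows agree on B but differ on {A, C}, so B → {A, C} does not hold.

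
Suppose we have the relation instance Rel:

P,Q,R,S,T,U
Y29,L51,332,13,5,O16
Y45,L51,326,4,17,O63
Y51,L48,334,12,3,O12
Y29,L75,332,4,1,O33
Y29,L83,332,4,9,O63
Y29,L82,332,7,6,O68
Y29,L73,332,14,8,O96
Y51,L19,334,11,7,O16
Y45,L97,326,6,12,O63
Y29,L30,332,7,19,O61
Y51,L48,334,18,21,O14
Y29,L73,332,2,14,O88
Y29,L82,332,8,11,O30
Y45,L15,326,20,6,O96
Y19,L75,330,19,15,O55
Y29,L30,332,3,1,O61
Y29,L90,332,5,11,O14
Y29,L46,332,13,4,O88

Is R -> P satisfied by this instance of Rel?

Yes

R=332: 11 rows → P = Y29, Y29, Y29, Y29, Y29, Y29, Y29, Y29, Y29, Y29, Y29 ✓
R=326: 3 rows → P = Y45, Y45, Y45 ✓
R=334: 3 rows → P = Y51, Y51, Y51 ✓
R=330: 1 row → P = Y19 ✓
Every R value is associated with a single P value, so R -> P holds.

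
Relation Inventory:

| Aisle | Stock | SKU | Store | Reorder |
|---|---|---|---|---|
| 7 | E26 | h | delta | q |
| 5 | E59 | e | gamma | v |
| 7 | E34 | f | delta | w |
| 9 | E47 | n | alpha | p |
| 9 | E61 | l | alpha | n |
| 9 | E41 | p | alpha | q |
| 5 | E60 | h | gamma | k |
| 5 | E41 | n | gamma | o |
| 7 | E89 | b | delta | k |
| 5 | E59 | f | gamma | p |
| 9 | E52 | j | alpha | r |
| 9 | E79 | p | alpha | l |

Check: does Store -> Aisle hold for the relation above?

Yes

Store=delta: 3 rows → Aisle = 7, 7, 7 ✓
Store=gamma: 4 rows → Aisle = 5, 5, 5, 5 ✓
Store=alpha: 5 rows → Aisle = 9, 9, 9, 9, 9 ✓
Every Store value is associated with a single Aisle value, so Store -> Aisle holds.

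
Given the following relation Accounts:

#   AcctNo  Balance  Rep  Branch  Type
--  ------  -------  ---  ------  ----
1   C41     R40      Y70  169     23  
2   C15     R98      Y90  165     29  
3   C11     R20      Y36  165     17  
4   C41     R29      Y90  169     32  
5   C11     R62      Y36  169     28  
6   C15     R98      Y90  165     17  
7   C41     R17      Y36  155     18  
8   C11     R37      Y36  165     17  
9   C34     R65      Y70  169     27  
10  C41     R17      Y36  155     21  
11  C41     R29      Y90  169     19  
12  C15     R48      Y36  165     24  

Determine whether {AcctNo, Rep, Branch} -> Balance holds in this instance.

(AcctNo=C41, Rep=Y70, Branch=169): row 1 → Balance = R40 ✓
(AcctNo=C15, Rep=Y90, Branch=165): rows 2, 6 → Balance = R98, R98 ✓
(AcctNo=C11, Rep=Y36, Branch=165): rows 3, 8 → Balance takes values {R20, R37} — violation
(AcctNo=C41, Rep=Y90, Branch=169): rows 4, 11 → Balance = R29, R29 ✓
(AcctNo=C11, Rep=Y36, Branch=169): row 5 → Balance = R62 ✓
(AcctNo=C41, Rep=Y36, Branch=155): rows 7, 10 → Balance = R17, R17 ✓
(AcctNo=C34, Rep=Y70, Branch=169): row 9 → Balance = R65 ✓
(AcctNo=C15, Rep=Y36, Branch=165): row 12 → Balance = R48 ✓
Two rows agree on {AcctNo, Rep, Branch} but differ on Balance, so {AcctNo, Rep, Branch} -> Balance does not hold.

No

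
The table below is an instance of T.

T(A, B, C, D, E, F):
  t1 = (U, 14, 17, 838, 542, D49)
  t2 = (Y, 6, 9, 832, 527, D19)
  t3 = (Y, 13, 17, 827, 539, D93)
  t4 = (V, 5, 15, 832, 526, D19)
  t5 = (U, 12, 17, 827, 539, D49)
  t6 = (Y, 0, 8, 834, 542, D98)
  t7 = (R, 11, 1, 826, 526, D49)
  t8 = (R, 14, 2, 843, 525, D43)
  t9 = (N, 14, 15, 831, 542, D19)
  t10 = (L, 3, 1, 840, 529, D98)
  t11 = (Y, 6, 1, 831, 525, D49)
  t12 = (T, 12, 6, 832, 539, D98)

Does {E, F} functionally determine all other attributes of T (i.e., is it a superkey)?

Yes

All 12 rows have distinct {E, F} values, so {E, F} → (all attributes) holds and {E, F} is a superkey.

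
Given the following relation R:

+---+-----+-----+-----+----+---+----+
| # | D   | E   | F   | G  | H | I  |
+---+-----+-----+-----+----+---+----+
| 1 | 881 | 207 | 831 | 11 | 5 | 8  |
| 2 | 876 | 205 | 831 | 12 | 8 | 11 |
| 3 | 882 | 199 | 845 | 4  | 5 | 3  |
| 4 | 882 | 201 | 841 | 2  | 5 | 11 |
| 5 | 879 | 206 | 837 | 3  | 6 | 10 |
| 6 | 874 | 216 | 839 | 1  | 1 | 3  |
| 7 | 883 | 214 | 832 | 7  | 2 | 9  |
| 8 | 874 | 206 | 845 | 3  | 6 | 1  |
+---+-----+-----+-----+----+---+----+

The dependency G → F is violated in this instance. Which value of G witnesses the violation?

G=11: row 1 → F = 831 ✓
G=12: row 2 → F = 831 ✓
G=4: row 3 → F = 845 ✓
G=2: row 4 → F = 841 ✓
G=3: rows 5, 8 → F takes values {837, 845} — violation
G=1: row 6 → F = 839 ✓
G=7: row 7 → F = 832 ✓
The only G value with inconsistent F is G=3.

3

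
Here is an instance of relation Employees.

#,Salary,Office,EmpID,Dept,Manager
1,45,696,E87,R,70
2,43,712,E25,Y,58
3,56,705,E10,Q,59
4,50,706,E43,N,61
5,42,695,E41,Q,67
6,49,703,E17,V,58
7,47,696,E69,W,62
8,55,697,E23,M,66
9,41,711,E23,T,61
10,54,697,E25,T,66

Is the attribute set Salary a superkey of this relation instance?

Yes

All 10 rows have distinct Salary values, so Salary → (all attributes) holds and Salary is a superkey.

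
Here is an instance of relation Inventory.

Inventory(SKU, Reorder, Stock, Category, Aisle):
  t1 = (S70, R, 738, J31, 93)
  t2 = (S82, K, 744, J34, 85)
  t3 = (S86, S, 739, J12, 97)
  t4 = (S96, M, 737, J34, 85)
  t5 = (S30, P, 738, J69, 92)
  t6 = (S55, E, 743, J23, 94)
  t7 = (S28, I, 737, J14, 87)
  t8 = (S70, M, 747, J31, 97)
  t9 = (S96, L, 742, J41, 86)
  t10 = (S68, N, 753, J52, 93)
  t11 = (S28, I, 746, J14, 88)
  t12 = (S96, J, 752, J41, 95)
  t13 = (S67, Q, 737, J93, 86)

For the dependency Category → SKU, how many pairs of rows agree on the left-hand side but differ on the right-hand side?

Category=J31: all 2 rows agree on SKU — 0 pairs.
Category=J34: violating pairs (2,4) — 1 pair.
Category=J14: all 2 rows agree on SKU — 0 pairs.
Category=J41: all 2 rows agree on SKU — 0 pairs.

1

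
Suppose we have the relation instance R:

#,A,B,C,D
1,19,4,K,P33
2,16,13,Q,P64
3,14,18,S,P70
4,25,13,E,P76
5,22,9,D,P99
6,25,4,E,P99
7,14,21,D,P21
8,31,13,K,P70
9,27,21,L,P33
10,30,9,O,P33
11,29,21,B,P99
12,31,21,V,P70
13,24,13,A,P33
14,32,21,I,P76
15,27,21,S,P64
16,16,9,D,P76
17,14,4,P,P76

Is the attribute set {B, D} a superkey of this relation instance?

All 17 rows have distinct {B, D} values, so {B, D} → (all attributes) holds and {B, D} is a superkey.

Yes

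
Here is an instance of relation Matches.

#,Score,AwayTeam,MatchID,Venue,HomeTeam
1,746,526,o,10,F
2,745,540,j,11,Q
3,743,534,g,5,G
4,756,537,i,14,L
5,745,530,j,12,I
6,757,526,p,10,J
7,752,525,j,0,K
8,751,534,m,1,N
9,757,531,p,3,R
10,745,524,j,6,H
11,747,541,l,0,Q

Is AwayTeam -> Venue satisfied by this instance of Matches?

No

AwayTeam=526: rows 1, 6 → Venue = 10, 10 ✓
AwayTeam=540: row 2 → Venue = 11 ✓
AwayTeam=534: rows 3, 8 → Venue takes values {5, 1} — violation
AwayTeam=537: row 4 → Venue = 14 ✓
AwayTeam=530: row 5 → Venue = 12 ✓
AwayTeam=525: row 7 → Venue = 0 ✓
AwayTeam=531: row 9 → Venue = 3 ✓
AwayTeam=524: row 10 → Venue = 6 ✓
AwayTeam=541: row 11 → Venue = 0 ✓
Two rows agree on AwayTeam but differ on Venue, so AwayTeam -> Venue does not hold.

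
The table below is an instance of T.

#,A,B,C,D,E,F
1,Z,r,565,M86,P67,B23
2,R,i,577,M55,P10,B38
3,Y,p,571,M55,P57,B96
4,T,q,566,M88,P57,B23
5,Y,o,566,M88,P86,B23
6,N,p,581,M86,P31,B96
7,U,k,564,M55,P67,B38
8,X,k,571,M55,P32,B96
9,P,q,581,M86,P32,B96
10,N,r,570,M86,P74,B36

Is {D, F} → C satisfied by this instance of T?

(D=M86, F=B23): row 1 → C = 565 ✓
(D=M55, F=B38): rows 2, 7 → C takes values {577, 564} — violation
(D=M55, F=B96): rows 3, 8 → C = 571, 571 ✓
(D=M88, F=B23): rows 4, 5 → C = 566, 566 ✓
(D=M86, F=B96): rows 6, 9 → C = 581, 581 ✓
(D=M86, F=B36): row 10 → C = 570 ✓
Two rows agree on {D, F} but differ on C, so {D, F} → C does not hold.

No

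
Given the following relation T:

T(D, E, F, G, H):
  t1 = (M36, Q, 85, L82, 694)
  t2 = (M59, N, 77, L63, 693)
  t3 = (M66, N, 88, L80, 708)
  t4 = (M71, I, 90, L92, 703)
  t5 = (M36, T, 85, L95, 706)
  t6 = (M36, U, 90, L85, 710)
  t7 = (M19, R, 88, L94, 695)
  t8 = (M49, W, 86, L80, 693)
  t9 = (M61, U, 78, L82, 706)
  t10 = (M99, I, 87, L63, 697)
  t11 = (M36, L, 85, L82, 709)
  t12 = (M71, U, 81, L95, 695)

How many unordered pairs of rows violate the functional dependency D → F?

4

D=M36: violating pairs (1,6), (5,6), (6,11) — 3 pairs.
D=M71: violating pairs (4,12) — 1 pair.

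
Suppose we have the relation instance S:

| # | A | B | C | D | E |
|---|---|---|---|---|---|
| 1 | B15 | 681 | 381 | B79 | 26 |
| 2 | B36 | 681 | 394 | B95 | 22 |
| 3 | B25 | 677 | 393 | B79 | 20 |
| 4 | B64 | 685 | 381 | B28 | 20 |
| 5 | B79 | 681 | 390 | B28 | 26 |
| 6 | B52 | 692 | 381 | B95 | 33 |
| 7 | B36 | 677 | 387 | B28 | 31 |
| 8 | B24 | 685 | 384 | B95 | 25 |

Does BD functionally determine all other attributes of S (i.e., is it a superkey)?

Yes

All 8 rows have distinct BD values, so BD → (all attributes) holds and BD is a superkey.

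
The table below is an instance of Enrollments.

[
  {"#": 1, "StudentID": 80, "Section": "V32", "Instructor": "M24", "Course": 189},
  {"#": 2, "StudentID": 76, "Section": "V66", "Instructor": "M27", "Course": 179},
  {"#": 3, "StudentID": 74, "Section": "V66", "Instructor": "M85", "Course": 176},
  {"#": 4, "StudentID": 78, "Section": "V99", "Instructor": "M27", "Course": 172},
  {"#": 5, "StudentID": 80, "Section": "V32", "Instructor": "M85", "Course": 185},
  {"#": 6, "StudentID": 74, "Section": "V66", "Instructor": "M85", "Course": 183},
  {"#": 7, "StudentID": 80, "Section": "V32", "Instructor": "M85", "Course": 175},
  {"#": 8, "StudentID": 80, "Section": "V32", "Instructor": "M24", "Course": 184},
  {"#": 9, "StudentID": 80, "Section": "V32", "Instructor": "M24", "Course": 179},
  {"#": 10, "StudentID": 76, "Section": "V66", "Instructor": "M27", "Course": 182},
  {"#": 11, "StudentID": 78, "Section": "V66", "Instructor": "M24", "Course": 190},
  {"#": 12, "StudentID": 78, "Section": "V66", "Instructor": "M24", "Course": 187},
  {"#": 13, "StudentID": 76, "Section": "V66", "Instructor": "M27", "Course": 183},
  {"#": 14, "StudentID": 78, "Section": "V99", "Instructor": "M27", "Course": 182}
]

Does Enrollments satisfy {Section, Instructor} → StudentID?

Yes

(Section=V32, Instructor=M24): rows 1, 8, 9 → StudentID = 80, 80, 80 ✓
(Section=V66, Instructor=M27): rows 2, 10, 13 → StudentID = 76, 76, 76 ✓
(Section=V66, Instructor=M85): rows 3, 6 → StudentID = 74, 74 ✓
(Section=V99, Instructor=M27): rows 4, 14 → StudentID = 78, 78 ✓
(Section=V32, Instructor=M85): rows 5, 7 → StudentID = 80, 80 ✓
(Section=V66, Instructor=M24): rows 11, 12 → StudentID = 78, 78 ✓
Every {Section, Instructor} value is associated with a single StudentID value, so {Section, Instructor} → StudentID holds.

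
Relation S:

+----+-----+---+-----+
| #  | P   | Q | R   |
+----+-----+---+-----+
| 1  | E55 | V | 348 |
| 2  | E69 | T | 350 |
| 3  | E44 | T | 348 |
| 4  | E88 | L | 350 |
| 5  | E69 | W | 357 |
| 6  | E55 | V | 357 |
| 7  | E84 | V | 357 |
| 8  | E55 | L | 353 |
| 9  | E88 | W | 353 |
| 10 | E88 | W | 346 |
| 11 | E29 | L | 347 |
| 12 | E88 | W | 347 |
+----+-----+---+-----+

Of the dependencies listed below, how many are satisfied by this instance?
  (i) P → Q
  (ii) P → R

(i) P → Q: P=E55: rows 1, 6, 8 → Q takes values {V, L} — violation; P=E69: rows 2, 5 → Q takes values {T, W} — violation; P=E88: rows 4, 9, 10, 12 → Q takes values {L, W} — violation — fails.
(ii) P → R: P=E55: rows 1, 6, 8 → R takes values {348, 357, 353} — violation; P=E69: rows 2, 5 → R takes values {350, 357} — violation; P=E88: rows 4, 9, 10, 12 → R takes values {350, 353, 346, 347} — violation — fails.
None of the 2 dependencies hold.

0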